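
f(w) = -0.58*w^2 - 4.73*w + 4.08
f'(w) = -1.16*w - 4.73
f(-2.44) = 12.17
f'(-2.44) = -1.90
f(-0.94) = 8.01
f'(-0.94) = -3.64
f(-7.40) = 7.32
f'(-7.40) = 3.85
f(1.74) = -5.91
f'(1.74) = -6.75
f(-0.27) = 5.31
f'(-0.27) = -4.42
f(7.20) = -60.04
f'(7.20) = -13.08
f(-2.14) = 11.55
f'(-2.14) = -2.25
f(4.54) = -29.35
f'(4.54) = -10.00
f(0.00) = 4.08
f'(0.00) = -4.73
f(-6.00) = 11.58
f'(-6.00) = 2.23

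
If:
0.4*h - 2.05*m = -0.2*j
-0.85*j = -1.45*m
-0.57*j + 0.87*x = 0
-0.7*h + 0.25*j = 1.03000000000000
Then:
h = -1.72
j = -0.69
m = -0.40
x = -0.45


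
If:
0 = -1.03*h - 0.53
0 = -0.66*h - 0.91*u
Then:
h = -0.51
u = 0.37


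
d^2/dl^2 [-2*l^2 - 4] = -4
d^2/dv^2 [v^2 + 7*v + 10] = 2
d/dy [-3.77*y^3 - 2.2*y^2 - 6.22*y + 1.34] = -11.31*y^2 - 4.4*y - 6.22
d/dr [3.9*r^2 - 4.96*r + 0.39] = 7.8*r - 4.96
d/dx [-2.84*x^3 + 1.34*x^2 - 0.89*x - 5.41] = -8.52*x^2 + 2.68*x - 0.89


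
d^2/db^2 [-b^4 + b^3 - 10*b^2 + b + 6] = -12*b^2 + 6*b - 20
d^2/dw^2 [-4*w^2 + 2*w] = -8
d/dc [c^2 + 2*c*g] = 2*c + 2*g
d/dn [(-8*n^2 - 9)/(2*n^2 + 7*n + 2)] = (-56*n^2 + 4*n + 63)/(4*n^4 + 28*n^3 + 57*n^2 + 28*n + 4)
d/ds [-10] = 0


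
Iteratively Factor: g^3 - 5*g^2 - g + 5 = (g + 1)*(g^2 - 6*g + 5) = (g - 5)*(g + 1)*(g - 1)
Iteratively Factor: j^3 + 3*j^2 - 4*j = (j + 4)*(j^2 - j) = (j - 1)*(j + 4)*(j)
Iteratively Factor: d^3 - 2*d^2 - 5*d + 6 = (d + 2)*(d^2 - 4*d + 3) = (d - 3)*(d + 2)*(d - 1)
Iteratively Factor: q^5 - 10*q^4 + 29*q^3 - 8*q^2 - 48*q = (q)*(q^4 - 10*q^3 + 29*q^2 - 8*q - 48) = q*(q - 4)*(q^3 - 6*q^2 + 5*q + 12) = q*(q - 4)*(q - 3)*(q^2 - 3*q - 4) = q*(q - 4)^2*(q - 3)*(q + 1)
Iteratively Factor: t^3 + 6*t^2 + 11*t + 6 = (t + 2)*(t^2 + 4*t + 3) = (t + 2)*(t + 3)*(t + 1)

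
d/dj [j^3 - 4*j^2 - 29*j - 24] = 3*j^2 - 8*j - 29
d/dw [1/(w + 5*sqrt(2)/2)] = -4/(2*w + 5*sqrt(2))^2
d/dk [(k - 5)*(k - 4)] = 2*k - 9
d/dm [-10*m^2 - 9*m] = -20*m - 9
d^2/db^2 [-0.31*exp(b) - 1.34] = -0.31*exp(b)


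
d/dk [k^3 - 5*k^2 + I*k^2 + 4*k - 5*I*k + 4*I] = 3*k^2 + 2*k*(-5 + I) + 4 - 5*I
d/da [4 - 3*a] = -3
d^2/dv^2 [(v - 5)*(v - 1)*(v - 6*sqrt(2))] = 6*v - 12*sqrt(2) - 12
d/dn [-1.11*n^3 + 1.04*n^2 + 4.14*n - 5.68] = -3.33*n^2 + 2.08*n + 4.14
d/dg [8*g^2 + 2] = 16*g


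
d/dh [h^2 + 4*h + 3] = 2*h + 4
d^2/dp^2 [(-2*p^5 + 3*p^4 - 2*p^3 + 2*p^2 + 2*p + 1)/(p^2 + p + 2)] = 2*(-6*p^7 - 13*p^6 - 39*p^5 - 33*p^4 - 30*p^3 + 51*p^2 - 33*p + 3)/(p^6 + 3*p^5 + 9*p^4 + 13*p^3 + 18*p^2 + 12*p + 8)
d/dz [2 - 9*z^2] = -18*z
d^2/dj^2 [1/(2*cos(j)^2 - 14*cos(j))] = (-(1 - cos(2*j))^2 - 105*cos(j)/4 - 51*cos(2*j)/2 + 21*cos(3*j)/4 + 153/2)/(2*(cos(j) - 7)^3*cos(j)^3)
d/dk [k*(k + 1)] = 2*k + 1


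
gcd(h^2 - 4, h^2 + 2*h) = h + 2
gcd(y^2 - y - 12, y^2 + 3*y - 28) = y - 4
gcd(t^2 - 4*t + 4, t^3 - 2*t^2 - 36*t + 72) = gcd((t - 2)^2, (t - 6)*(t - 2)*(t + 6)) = t - 2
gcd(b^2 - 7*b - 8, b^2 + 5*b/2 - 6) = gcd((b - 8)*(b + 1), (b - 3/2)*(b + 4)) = 1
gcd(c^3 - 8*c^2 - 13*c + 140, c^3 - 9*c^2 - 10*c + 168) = c^2 - 3*c - 28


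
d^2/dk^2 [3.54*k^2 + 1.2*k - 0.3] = 7.08000000000000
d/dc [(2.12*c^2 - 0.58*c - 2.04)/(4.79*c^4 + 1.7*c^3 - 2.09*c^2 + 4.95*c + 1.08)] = (-20.3096*c^5 + 4.7306*c^4 + 41.0584*c^3 + 19.6858*c^2 - 3.948*c + 9.4716)/(22.9441*c^8 + 16.286*c^7 - 17.1322*c^6 + 40.315*c^5 + 31.5445*c^4 - 17.019*c^3 + 19.9881*c^2 + 10.692*c + 1.1664)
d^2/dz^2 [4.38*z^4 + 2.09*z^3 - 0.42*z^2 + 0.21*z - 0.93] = 52.56*z^2 + 12.54*z - 0.84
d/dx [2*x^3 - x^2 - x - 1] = 6*x^2 - 2*x - 1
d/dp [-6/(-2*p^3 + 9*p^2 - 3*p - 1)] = 18*(-2*p^2 + 6*p - 1)/(2*p^3 - 9*p^2 + 3*p + 1)^2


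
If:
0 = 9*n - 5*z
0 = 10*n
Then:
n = 0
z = 0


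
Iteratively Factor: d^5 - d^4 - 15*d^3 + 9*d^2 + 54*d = (d - 3)*(d^4 + 2*d^3 - 9*d^2 - 18*d) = (d - 3)^2*(d^3 + 5*d^2 + 6*d) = (d - 3)^2*(d + 3)*(d^2 + 2*d) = d*(d - 3)^2*(d + 3)*(d + 2)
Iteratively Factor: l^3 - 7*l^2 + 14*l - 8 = (l - 2)*(l^2 - 5*l + 4) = (l - 4)*(l - 2)*(l - 1)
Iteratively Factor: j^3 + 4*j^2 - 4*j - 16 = (j - 2)*(j^2 + 6*j + 8) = (j - 2)*(j + 4)*(j + 2)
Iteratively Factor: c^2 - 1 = (c - 1)*(c + 1)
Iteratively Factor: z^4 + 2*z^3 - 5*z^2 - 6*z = (z)*(z^3 + 2*z^2 - 5*z - 6) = z*(z - 2)*(z^2 + 4*z + 3) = z*(z - 2)*(z + 3)*(z + 1)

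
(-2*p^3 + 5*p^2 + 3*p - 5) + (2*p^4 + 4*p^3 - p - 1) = 2*p^4 + 2*p^3 + 5*p^2 + 2*p - 6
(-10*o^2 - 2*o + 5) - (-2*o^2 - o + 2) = -8*o^2 - o + 3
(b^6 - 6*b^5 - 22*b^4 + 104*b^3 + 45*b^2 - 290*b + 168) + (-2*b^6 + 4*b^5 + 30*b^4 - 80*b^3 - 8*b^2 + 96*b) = -b^6 - 2*b^5 + 8*b^4 + 24*b^3 + 37*b^2 - 194*b + 168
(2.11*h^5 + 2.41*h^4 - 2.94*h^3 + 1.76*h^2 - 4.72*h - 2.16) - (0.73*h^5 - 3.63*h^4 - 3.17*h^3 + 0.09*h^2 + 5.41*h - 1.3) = 1.38*h^5 + 6.04*h^4 + 0.23*h^3 + 1.67*h^2 - 10.13*h - 0.86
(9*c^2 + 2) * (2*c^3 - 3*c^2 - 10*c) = 18*c^5 - 27*c^4 - 86*c^3 - 6*c^2 - 20*c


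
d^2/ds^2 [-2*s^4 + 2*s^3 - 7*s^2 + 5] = -24*s^2 + 12*s - 14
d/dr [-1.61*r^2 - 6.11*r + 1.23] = -3.22*r - 6.11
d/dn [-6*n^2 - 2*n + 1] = -12*n - 2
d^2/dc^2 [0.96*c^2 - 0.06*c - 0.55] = 1.92000000000000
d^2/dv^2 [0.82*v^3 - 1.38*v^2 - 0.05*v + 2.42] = 4.92*v - 2.76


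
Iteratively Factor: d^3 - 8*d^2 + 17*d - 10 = (d - 2)*(d^2 - 6*d + 5) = (d - 2)*(d - 1)*(d - 5)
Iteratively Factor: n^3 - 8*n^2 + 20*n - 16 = (n - 4)*(n^2 - 4*n + 4) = (n - 4)*(n - 2)*(n - 2)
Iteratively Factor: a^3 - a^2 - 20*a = (a - 5)*(a^2 + 4*a) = (a - 5)*(a + 4)*(a)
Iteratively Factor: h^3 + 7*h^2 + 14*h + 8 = (h + 1)*(h^2 + 6*h + 8) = (h + 1)*(h + 4)*(h + 2)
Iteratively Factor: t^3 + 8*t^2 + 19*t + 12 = (t + 3)*(t^2 + 5*t + 4) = (t + 3)*(t + 4)*(t + 1)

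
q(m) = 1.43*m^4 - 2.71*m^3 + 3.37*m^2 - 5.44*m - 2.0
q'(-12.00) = -11141.20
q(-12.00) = 34883.92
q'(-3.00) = -253.27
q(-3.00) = 233.65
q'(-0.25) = -7.72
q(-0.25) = -0.38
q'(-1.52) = -54.56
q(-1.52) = 31.21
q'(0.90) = -1.79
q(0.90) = -5.20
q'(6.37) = 1186.08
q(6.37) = 1754.10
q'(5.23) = 625.71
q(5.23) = 743.95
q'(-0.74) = -17.20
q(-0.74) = 5.40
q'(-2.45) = -154.87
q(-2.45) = 122.93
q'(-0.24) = -7.60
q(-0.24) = -0.46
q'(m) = 5.72*m^3 - 8.13*m^2 + 6.74*m - 5.44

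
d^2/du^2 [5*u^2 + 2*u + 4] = 10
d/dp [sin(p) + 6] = cos(p)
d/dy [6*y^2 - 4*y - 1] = 12*y - 4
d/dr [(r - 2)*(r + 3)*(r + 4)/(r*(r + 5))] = (r^4 + 10*r^3 + 27*r^2 + 48*r + 120)/(r^2*(r^2 + 10*r + 25))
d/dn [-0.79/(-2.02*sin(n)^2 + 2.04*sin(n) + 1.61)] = (1.6116 - 3.1916*sin(n))*cos(n)/(-2.02*sin(n)^2 + 2.04*sin(n) + 1.61)^2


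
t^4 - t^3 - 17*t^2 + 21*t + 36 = (t - 3)^2*(t + 1)*(t + 4)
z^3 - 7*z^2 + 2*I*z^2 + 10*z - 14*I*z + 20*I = (z - 5)*(z - 2)*(z + 2*I)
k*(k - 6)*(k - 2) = k^3 - 8*k^2 + 12*k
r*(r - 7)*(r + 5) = r^3 - 2*r^2 - 35*r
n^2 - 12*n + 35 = (n - 7)*(n - 5)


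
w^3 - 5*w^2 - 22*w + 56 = (w - 7)*(w - 2)*(w + 4)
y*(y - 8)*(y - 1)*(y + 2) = y^4 - 7*y^3 - 10*y^2 + 16*y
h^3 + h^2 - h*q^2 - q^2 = (h + 1)*(h - q)*(h + q)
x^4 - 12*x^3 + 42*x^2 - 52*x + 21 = (x - 7)*(x - 3)*(x - 1)^2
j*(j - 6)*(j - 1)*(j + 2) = j^4 - 5*j^3 - 8*j^2 + 12*j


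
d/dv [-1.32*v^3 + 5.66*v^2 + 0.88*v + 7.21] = -3.96*v^2 + 11.32*v + 0.88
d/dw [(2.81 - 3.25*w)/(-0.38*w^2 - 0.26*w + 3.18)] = (-1.235*w^2 + 2.1356*w - 9.6044)/(0.1444*w^4 + 0.1976*w^3 - 2.3492*w^2 - 1.6536*w + 10.1124)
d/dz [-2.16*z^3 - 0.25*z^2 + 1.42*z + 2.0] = -6.48*z^2 - 0.5*z + 1.42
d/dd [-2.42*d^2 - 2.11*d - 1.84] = -4.84*d - 2.11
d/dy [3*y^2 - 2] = 6*y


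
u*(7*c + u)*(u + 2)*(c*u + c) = 7*c^2*u^3 + 21*c^2*u^2 + 14*c^2*u + c*u^4 + 3*c*u^3 + 2*c*u^2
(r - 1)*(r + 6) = r^2 + 5*r - 6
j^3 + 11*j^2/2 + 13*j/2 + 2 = (j + 1/2)*(j + 1)*(j + 4)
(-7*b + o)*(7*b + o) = -49*b^2 + o^2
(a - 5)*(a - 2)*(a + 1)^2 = a^4 - 5*a^3 - 3*a^2 + 13*a + 10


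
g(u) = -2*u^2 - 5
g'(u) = -4*u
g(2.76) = -20.24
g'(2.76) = -11.04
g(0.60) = -5.72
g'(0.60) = -2.40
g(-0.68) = -5.92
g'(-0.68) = 2.72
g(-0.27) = -5.15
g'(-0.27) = 1.08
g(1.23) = -8.03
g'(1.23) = -4.92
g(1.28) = -8.28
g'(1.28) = -5.12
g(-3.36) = -27.58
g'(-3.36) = 13.44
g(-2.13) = -14.07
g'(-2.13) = 8.52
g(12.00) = -293.00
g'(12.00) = -48.00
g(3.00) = -23.00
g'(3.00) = -12.00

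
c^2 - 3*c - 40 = (c - 8)*(c + 5)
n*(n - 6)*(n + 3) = n^3 - 3*n^2 - 18*n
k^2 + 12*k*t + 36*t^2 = (k + 6*t)^2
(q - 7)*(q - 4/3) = q^2 - 25*q/3 + 28/3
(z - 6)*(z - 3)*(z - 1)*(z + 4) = z^4 - 6*z^3 - 13*z^2 + 90*z - 72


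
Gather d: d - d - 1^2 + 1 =0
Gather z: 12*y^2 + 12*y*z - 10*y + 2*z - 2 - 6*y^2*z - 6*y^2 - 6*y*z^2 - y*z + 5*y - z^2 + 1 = 6*y^2 - 5*y + z^2*(-6*y - 1) + z*(-6*y^2 + 11*y + 2) - 1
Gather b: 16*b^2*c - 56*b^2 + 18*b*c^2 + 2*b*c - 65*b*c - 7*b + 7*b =b^2*(16*c - 56) + b*(18*c^2 - 63*c)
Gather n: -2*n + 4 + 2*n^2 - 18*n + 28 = 2*n^2 - 20*n + 32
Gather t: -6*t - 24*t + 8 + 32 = 40 - 30*t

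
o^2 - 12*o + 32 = (o - 8)*(o - 4)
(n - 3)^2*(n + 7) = n^3 + n^2 - 33*n + 63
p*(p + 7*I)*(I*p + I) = I*p^3 - 7*p^2 + I*p^2 - 7*p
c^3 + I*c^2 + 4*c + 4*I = (c - 2*I)*(c + I)*(c + 2*I)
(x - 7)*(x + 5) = x^2 - 2*x - 35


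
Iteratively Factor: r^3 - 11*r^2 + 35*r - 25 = (r - 1)*(r^2 - 10*r + 25) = (r - 5)*(r - 1)*(r - 5)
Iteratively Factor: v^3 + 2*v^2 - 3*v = (v)*(v^2 + 2*v - 3) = v*(v + 3)*(v - 1)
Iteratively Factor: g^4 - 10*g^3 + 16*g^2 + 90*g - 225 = (g - 3)*(g^3 - 7*g^2 - 5*g + 75) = (g - 5)*(g - 3)*(g^2 - 2*g - 15) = (g - 5)^2*(g - 3)*(g + 3)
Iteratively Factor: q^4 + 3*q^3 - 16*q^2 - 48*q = (q - 4)*(q^3 + 7*q^2 + 12*q) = q*(q - 4)*(q^2 + 7*q + 12) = q*(q - 4)*(q + 3)*(q + 4)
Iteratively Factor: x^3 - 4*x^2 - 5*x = (x)*(x^2 - 4*x - 5) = x*(x - 5)*(x + 1)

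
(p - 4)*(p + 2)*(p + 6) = p^3 + 4*p^2 - 20*p - 48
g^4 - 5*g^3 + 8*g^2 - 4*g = g*(g - 2)^2*(g - 1)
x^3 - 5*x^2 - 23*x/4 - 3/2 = (x - 6)*(x + 1/2)^2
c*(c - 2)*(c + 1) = c^3 - c^2 - 2*c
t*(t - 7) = t^2 - 7*t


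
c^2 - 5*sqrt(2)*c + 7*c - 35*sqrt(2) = (c + 7)*(c - 5*sqrt(2))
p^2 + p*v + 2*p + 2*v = (p + 2)*(p + v)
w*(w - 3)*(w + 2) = w^3 - w^2 - 6*w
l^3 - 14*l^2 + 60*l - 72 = (l - 6)^2*(l - 2)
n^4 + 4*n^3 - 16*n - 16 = (n - 2)*(n + 2)^3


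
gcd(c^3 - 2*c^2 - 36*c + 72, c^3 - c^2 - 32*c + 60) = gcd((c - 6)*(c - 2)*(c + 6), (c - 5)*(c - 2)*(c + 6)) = c^2 + 4*c - 12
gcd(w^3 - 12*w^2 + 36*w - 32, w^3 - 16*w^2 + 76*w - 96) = w^2 - 10*w + 16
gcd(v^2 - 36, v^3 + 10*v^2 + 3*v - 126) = v + 6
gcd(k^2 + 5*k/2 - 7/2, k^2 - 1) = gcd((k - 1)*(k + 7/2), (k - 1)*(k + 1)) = k - 1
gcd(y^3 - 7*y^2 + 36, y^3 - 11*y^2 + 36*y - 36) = y^2 - 9*y + 18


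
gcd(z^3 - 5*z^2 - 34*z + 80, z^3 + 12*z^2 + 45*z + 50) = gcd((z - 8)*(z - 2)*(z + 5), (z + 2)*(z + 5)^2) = z + 5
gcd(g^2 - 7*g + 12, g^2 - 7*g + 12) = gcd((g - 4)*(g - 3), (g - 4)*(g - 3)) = g^2 - 7*g + 12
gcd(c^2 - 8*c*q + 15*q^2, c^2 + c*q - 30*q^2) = -c + 5*q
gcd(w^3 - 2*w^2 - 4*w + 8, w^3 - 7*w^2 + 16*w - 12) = w^2 - 4*w + 4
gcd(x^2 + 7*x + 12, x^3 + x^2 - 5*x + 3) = x + 3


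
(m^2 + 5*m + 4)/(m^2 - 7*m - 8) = (m + 4)/(m - 8)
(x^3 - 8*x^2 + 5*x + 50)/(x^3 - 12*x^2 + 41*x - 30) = (x^2 - 3*x - 10)/(x^2 - 7*x + 6)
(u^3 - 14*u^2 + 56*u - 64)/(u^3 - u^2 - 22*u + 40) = (u - 8)/(u + 5)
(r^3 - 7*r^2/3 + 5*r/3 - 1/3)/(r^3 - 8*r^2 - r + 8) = (3*r^2 - 4*r + 1)/(3*(r^2 - 7*r - 8))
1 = 1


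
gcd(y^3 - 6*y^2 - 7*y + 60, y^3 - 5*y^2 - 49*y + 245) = y - 5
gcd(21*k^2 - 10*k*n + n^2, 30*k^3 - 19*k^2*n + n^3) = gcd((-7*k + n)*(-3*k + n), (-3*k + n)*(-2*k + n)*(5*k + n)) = 3*k - n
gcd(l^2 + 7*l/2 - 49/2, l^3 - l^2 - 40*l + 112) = l + 7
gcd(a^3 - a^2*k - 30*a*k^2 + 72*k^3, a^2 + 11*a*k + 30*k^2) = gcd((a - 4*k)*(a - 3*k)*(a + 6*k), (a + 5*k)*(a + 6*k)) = a + 6*k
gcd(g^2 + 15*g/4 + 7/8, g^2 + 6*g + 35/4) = g + 7/2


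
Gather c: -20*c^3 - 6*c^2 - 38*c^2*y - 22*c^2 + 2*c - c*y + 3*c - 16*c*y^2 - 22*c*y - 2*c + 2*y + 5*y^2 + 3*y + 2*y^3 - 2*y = -20*c^3 + c^2*(-38*y - 28) + c*(-16*y^2 - 23*y + 3) + 2*y^3 + 5*y^2 + 3*y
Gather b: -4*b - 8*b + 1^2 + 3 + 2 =6 - 12*b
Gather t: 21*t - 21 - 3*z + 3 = 21*t - 3*z - 18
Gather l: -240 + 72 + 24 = -144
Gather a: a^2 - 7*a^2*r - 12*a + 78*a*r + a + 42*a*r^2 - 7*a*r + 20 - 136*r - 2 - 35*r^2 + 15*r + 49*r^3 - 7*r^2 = a^2*(1 - 7*r) + a*(42*r^2 + 71*r - 11) + 49*r^3 - 42*r^2 - 121*r + 18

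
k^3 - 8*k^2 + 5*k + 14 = (k - 7)*(k - 2)*(k + 1)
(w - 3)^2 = w^2 - 6*w + 9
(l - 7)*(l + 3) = l^2 - 4*l - 21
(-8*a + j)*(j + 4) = -8*a*j - 32*a + j^2 + 4*j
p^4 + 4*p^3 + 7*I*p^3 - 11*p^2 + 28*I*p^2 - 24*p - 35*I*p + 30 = (p - 1)*(p + 5)*(p + I)*(p + 6*I)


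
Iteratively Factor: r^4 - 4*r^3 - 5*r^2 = (r - 5)*(r^3 + r^2) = r*(r - 5)*(r^2 + r) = r*(r - 5)*(r + 1)*(r)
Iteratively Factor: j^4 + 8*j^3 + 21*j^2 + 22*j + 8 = (j + 1)*(j^3 + 7*j^2 + 14*j + 8) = (j + 1)^2*(j^2 + 6*j + 8) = (j + 1)^2*(j + 2)*(j + 4)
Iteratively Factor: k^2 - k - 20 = (k + 4)*(k - 5)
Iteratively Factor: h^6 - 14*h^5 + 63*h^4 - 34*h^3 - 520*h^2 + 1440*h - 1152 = (h + 3)*(h^5 - 17*h^4 + 114*h^3 - 376*h^2 + 608*h - 384) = (h - 2)*(h + 3)*(h^4 - 15*h^3 + 84*h^2 - 208*h + 192) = (h - 4)*(h - 2)*(h + 3)*(h^3 - 11*h^2 + 40*h - 48) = (h - 4)^2*(h - 2)*(h + 3)*(h^2 - 7*h + 12) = (h - 4)^3*(h - 2)*(h + 3)*(h - 3)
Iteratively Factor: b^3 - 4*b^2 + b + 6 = (b - 2)*(b^2 - 2*b - 3) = (b - 2)*(b + 1)*(b - 3)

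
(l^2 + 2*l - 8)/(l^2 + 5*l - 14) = (l + 4)/(l + 7)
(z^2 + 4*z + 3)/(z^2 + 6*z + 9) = (z + 1)/(z + 3)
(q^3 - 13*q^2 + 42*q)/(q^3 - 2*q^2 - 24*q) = (q - 7)/(q + 4)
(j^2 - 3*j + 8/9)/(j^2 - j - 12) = (-j^2 + 3*j - 8/9)/(-j^2 + j + 12)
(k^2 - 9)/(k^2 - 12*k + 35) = (k^2 - 9)/(k^2 - 12*k + 35)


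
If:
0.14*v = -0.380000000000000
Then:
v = -2.71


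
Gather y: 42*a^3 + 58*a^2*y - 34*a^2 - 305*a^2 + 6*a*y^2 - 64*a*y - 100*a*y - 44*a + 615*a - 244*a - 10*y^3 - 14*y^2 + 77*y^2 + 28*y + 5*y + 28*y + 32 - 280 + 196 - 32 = 42*a^3 - 339*a^2 + 327*a - 10*y^3 + y^2*(6*a + 63) + y*(58*a^2 - 164*a + 61) - 84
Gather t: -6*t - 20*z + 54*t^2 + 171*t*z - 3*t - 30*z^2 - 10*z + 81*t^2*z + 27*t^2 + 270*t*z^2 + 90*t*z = t^2*(81*z + 81) + t*(270*z^2 + 261*z - 9) - 30*z^2 - 30*z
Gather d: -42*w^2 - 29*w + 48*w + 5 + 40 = -42*w^2 + 19*w + 45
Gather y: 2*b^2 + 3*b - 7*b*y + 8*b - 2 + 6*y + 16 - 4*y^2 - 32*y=2*b^2 + 11*b - 4*y^2 + y*(-7*b - 26) + 14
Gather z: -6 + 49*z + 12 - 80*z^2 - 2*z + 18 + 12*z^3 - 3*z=12*z^3 - 80*z^2 + 44*z + 24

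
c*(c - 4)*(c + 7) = c^3 + 3*c^2 - 28*c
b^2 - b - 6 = (b - 3)*(b + 2)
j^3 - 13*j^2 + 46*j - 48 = (j - 8)*(j - 3)*(j - 2)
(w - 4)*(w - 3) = w^2 - 7*w + 12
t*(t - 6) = t^2 - 6*t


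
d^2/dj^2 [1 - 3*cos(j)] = 3*cos(j)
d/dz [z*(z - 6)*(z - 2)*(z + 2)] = 4*z^3 - 18*z^2 - 8*z + 24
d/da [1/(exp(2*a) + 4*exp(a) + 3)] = 2*(-exp(a) - 2)*exp(a)/(exp(2*a) + 4*exp(a) + 3)^2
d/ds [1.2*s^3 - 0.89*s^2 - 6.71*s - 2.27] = 3.6*s^2 - 1.78*s - 6.71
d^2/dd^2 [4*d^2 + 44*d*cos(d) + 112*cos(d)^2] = -44*d*cos(d) + 448*sin(d)^2 - 88*sin(d) - 216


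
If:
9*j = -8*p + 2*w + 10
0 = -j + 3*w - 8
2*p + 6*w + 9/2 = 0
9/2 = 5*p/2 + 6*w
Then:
No Solution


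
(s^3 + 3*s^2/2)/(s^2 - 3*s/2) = s*(2*s + 3)/(2*s - 3)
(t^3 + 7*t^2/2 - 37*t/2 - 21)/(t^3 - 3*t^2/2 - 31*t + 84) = (t + 1)/(t - 4)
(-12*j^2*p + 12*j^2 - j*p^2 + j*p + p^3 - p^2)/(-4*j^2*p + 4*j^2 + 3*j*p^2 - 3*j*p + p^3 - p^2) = (-12*j^2 - j*p + p^2)/(-4*j^2 + 3*j*p + p^2)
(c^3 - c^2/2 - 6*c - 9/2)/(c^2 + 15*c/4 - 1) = 2*(2*c^3 - c^2 - 12*c - 9)/(4*c^2 + 15*c - 4)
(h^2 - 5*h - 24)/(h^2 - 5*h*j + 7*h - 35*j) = (h^2 - 5*h - 24)/(h^2 - 5*h*j + 7*h - 35*j)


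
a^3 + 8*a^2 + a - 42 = (a - 2)*(a + 3)*(a + 7)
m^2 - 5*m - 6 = (m - 6)*(m + 1)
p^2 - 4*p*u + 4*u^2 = (p - 2*u)^2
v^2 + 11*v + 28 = (v + 4)*(v + 7)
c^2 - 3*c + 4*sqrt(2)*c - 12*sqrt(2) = (c - 3)*(c + 4*sqrt(2))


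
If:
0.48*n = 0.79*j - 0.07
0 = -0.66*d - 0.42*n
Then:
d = -0.636363636363636*n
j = 0.607594936708861*n + 0.0886075949367089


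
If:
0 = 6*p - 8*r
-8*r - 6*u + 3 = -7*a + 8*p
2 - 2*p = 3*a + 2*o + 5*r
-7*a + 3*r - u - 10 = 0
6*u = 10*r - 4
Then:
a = -166/123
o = 1649/492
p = -14/123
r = -7/82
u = -199/246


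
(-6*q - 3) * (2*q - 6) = -12*q^2 + 30*q + 18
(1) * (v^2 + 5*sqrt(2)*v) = v^2 + 5*sqrt(2)*v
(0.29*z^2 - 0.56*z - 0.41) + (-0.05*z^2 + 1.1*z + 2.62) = 0.24*z^2 + 0.54*z + 2.21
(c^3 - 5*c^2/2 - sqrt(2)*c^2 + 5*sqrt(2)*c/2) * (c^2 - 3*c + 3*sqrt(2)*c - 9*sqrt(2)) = c^5 - 11*c^4/2 + 2*sqrt(2)*c^4 - 11*sqrt(2)*c^3 + 3*c^3/2 + 15*sqrt(2)*c^2 + 33*c^2 - 45*c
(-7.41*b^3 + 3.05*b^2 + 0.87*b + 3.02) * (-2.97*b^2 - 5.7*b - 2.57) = 22.0077*b^5 + 33.1785*b^4 - 0.925200000000001*b^3 - 21.7669*b^2 - 19.4499*b - 7.7614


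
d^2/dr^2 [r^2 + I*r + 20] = 2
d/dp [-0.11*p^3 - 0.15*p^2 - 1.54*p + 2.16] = -0.33*p^2 - 0.3*p - 1.54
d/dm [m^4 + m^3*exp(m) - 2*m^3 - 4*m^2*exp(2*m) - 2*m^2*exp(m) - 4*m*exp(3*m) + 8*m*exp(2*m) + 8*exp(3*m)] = m^3*exp(m) + 4*m^3 - 8*m^2*exp(2*m) + m^2*exp(m) - 6*m^2 - 12*m*exp(3*m) + 8*m*exp(2*m) - 4*m*exp(m) + 20*exp(3*m) + 8*exp(2*m)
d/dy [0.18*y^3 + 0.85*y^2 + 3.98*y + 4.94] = 0.54*y^2 + 1.7*y + 3.98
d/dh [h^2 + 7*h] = 2*h + 7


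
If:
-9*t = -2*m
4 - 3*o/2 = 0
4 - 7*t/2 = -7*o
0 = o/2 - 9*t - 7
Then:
No Solution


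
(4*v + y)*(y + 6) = 4*v*y + 24*v + y^2 + 6*y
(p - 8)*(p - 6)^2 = p^3 - 20*p^2 + 132*p - 288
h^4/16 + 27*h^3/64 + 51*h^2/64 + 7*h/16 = h*(h/4 + 1/4)*(h/4 + 1)*(h + 7/4)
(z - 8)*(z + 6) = z^2 - 2*z - 48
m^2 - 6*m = m*(m - 6)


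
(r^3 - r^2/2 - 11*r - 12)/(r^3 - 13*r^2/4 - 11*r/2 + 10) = 2*(2*r + 3)/(4*r - 5)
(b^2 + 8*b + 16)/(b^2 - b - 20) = (b + 4)/(b - 5)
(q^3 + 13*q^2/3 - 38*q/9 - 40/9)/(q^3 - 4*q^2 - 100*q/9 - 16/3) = (3*q^2 + 11*q - 20)/(3*q^2 - 14*q - 24)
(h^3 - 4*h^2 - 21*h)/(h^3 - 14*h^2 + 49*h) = (h + 3)/(h - 7)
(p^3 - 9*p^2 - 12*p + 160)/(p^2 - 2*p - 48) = (p^2 - p - 20)/(p + 6)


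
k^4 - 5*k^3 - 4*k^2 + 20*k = k*(k - 5)*(k - 2)*(k + 2)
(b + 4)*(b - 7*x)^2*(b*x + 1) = b^4*x - 14*b^3*x^2 + 4*b^3*x + b^3 + 49*b^2*x^3 - 56*b^2*x^2 - 14*b^2*x + 4*b^2 + 196*b*x^3 + 49*b*x^2 - 56*b*x + 196*x^2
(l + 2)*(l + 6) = l^2 + 8*l + 12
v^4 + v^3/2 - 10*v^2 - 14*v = v*(v - 7/2)*(v + 2)^2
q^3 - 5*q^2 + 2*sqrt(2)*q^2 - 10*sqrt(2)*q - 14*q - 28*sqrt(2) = (q - 7)*(q + 2)*(q + 2*sqrt(2))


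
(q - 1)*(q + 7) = q^2 + 6*q - 7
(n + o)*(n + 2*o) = n^2 + 3*n*o + 2*o^2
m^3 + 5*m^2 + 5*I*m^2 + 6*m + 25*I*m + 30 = (m + 5)*(m - I)*(m + 6*I)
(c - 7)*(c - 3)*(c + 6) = c^3 - 4*c^2 - 39*c + 126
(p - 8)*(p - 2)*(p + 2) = p^3 - 8*p^2 - 4*p + 32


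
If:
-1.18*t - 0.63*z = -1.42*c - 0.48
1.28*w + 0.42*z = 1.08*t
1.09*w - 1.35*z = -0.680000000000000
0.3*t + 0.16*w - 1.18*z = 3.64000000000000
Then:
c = -19.48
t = -18.06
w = -12.17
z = -9.33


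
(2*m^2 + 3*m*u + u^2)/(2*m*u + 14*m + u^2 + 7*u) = (m + u)/(u + 7)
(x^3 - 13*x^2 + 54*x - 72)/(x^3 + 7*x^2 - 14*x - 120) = (x^2 - 9*x + 18)/(x^2 + 11*x + 30)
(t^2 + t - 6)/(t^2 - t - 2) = (t + 3)/(t + 1)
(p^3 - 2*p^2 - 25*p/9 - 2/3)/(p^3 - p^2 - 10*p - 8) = (-p^3 + 2*p^2 + 25*p/9 + 2/3)/(-p^3 + p^2 + 10*p + 8)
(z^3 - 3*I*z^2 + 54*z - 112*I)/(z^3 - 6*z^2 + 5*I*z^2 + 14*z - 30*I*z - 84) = (z - 8*I)/(z - 6)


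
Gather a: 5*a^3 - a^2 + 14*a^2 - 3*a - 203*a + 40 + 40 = 5*a^3 + 13*a^2 - 206*a + 80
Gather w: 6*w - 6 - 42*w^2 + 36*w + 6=-42*w^2 + 42*w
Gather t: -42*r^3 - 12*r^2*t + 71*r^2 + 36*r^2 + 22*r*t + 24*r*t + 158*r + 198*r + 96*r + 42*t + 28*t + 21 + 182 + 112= -42*r^3 + 107*r^2 + 452*r + t*(-12*r^2 + 46*r + 70) + 315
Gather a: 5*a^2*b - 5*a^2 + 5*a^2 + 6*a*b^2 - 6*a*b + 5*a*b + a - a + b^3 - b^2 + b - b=5*a^2*b + a*(6*b^2 - b) + b^3 - b^2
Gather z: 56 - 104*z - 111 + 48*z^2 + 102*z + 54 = 48*z^2 - 2*z - 1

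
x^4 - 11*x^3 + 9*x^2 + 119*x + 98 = (x - 7)^2*(x + 1)*(x + 2)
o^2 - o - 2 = (o - 2)*(o + 1)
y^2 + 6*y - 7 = (y - 1)*(y + 7)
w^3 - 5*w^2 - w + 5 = (w - 5)*(w - 1)*(w + 1)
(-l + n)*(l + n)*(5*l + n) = -5*l^3 - l^2*n + 5*l*n^2 + n^3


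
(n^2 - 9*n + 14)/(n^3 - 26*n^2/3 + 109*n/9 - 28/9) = 9*(n - 2)/(9*n^2 - 15*n + 4)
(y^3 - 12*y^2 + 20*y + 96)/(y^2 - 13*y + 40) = (y^2 - 4*y - 12)/(y - 5)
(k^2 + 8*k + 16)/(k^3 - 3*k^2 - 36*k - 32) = (k + 4)/(k^2 - 7*k - 8)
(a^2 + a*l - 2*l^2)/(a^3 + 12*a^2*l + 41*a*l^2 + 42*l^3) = (a - l)/(a^2 + 10*a*l + 21*l^2)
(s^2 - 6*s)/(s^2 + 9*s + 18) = s*(s - 6)/(s^2 + 9*s + 18)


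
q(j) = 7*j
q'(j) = 7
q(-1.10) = -7.70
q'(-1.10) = 7.00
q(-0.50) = -3.50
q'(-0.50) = 7.00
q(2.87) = 20.09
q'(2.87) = 7.00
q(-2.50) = -17.50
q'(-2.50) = 7.00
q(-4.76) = -33.32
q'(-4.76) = 7.00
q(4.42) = 30.94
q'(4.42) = 7.00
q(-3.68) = -25.76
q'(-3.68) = 7.00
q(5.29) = 37.03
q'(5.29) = 7.00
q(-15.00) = -105.00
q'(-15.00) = 7.00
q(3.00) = 21.00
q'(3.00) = 7.00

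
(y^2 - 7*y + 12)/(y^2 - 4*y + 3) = (y - 4)/(y - 1)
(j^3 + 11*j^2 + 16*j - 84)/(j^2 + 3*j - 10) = (j^2 + 13*j + 42)/(j + 5)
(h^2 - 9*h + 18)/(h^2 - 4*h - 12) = (h - 3)/(h + 2)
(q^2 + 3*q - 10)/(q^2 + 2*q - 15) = (q - 2)/(q - 3)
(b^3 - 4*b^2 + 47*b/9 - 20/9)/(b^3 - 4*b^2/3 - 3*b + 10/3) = (9*b^2 - 27*b + 20)/(3*(3*b^2 - b - 10))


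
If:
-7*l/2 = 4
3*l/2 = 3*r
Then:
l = -8/7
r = -4/7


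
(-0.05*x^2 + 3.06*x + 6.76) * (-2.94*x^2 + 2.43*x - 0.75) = 0.147*x^4 - 9.1179*x^3 - 12.4011*x^2 + 14.1318*x - 5.07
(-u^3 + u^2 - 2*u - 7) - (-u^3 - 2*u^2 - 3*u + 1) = 3*u^2 + u - 8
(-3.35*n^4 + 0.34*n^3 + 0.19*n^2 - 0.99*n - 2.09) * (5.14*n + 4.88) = -17.219*n^5 - 14.6004*n^4 + 2.6358*n^3 - 4.1614*n^2 - 15.5738*n - 10.1992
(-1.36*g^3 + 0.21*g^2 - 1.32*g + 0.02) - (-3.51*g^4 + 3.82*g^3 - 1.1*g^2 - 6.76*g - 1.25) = 3.51*g^4 - 5.18*g^3 + 1.31*g^2 + 5.44*g + 1.27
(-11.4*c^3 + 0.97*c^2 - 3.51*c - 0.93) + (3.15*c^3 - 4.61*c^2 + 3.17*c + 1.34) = -8.25*c^3 - 3.64*c^2 - 0.34*c + 0.41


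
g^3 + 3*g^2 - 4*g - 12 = (g - 2)*(g + 2)*(g + 3)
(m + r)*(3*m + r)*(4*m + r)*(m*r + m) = 12*m^4*r + 12*m^4 + 19*m^3*r^2 + 19*m^3*r + 8*m^2*r^3 + 8*m^2*r^2 + m*r^4 + m*r^3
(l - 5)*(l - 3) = l^2 - 8*l + 15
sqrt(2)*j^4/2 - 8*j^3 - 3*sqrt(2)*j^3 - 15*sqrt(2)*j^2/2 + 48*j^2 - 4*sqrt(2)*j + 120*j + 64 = (j - 8)*(j + 1)*(j - 8*sqrt(2))*(sqrt(2)*j/2 + sqrt(2)/2)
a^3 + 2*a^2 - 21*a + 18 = (a - 3)*(a - 1)*(a + 6)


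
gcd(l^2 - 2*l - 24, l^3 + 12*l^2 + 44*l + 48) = l + 4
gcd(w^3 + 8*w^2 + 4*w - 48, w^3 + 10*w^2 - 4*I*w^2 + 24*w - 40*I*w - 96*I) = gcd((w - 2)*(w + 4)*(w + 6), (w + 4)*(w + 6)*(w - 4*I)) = w^2 + 10*w + 24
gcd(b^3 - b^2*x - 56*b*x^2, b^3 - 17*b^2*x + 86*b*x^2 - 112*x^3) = -b + 8*x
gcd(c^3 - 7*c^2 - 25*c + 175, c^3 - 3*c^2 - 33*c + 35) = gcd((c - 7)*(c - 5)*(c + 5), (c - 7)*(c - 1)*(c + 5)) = c^2 - 2*c - 35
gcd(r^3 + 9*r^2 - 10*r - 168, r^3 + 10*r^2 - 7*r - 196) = r^2 + 3*r - 28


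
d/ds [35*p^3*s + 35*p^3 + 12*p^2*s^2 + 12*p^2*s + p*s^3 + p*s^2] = p*(35*p^2 + 24*p*s + 12*p + 3*s^2 + 2*s)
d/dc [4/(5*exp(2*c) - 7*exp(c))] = 4*(7 - 10*exp(c))*exp(-c)/(5*exp(c) - 7)^2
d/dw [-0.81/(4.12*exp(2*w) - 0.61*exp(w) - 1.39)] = (6.6744*exp(w) - 0.4941)*exp(w)/(-4.12*exp(2*w) + 0.61*exp(w) + 1.39)^2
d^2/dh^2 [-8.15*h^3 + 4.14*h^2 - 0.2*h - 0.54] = 8.28 - 48.9*h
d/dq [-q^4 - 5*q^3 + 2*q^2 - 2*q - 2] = -4*q^3 - 15*q^2 + 4*q - 2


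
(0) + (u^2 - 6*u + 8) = u^2 - 6*u + 8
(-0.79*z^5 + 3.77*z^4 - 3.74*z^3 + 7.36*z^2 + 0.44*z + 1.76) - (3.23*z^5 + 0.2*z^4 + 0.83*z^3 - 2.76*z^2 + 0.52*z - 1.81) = -4.02*z^5 + 3.57*z^4 - 4.57*z^3 + 10.12*z^2 - 0.08*z + 3.57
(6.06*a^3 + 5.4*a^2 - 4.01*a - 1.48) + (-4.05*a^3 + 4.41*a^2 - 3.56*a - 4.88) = 2.01*a^3 + 9.81*a^2 - 7.57*a - 6.36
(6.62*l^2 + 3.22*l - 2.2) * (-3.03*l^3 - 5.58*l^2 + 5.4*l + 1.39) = -20.0586*l^5 - 46.6962*l^4 + 24.4464*l^3 + 38.8658*l^2 - 7.4042*l - 3.058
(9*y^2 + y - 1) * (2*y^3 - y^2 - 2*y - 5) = 18*y^5 - 7*y^4 - 21*y^3 - 46*y^2 - 3*y + 5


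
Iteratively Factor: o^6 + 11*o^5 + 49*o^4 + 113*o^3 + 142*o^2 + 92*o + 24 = (o + 2)*(o^5 + 9*o^4 + 31*o^3 + 51*o^2 + 40*o + 12) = (o + 1)*(o + 2)*(o^4 + 8*o^3 + 23*o^2 + 28*o + 12) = (o + 1)*(o + 2)^2*(o^3 + 6*o^2 + 11*o + 6) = (o + 1)^2*(o + 2)^2*(o^2 + 5*o + 6) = (o + 1)^2*(o + 2)^2*(o + 3)*(o + 2)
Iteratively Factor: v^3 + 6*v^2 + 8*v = (v)*(v^2 + 6*v + 8) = v*(v + 2)*(v + 4)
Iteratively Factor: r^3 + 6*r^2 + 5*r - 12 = (r + 3)*(r^2 + 3*r - 4) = (r + 3)*(r + 4)*(r - 1)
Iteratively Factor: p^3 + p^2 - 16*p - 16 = (p + 4)*(p^2 - 3*p - 4) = (p - 4)*(p + 4)*(p + 1)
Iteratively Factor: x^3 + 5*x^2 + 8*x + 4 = (x + 2)*(x^2 + 3*x + 2) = (x + 2)^2*(x + 1)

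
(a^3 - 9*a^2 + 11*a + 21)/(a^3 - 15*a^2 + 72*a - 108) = (a^2 - 6*a - 7)/(a^2 - 12*a + 36)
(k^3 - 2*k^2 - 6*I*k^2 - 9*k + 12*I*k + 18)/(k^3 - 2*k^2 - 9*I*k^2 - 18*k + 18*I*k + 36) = (k - 3*I)/(k - 6*I)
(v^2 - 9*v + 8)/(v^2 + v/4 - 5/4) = 4*(v - 8)/(4*v + 5)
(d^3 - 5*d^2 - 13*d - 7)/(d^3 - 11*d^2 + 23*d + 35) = (d + 1)/(d - 5)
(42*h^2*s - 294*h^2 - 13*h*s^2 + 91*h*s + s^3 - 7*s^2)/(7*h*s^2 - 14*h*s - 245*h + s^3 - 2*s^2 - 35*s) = (42*h^2 - 13*h*s + s^2)/(7*h*s + 35*h + s^2 + 5*s)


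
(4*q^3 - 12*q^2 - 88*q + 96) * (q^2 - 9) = 4*q^5 - 12*q^4 - 124*q^3 + 204*q^2 + 792*q - 864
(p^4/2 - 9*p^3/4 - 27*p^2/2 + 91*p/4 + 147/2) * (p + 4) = p^5/2 - p^4/4 - 45*p^3/2 - 125*p^2/4 + 329*p/2 + 294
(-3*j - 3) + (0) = -3*j - 3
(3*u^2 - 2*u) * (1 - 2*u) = -6*u^3 + 7*u^2 - 2*u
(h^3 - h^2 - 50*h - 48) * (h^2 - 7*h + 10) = h^5 - 8*h^4 - 33*h^3 + 292*h^2 - 164*h - 480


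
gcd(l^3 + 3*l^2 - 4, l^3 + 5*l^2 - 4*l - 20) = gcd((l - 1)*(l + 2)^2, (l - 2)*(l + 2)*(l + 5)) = l + 2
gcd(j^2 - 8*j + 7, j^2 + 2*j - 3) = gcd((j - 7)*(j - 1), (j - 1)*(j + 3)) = j - 1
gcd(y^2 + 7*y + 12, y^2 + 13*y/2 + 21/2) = y + 3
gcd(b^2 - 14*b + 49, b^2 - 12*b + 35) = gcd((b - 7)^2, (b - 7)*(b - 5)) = b - 7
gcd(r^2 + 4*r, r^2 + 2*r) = r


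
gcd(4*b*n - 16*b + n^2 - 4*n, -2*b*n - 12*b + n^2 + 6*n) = 1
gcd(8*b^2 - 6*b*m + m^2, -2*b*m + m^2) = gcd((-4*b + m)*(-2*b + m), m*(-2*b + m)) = 2*b - m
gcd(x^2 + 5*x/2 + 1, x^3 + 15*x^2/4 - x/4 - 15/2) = x + 2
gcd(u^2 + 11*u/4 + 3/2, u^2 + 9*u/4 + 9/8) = u + 3/4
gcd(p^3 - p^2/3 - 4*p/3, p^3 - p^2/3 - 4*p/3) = p^3 - p^2/3 - 4*p/3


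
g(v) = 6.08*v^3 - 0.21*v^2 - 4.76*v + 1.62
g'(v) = 18.24*v^2 - 0.42*v - 4.76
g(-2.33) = -65.34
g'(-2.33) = 95.24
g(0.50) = -0.05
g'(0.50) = -0.41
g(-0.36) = 3.02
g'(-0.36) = -2.24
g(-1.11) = -1.67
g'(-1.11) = 18.18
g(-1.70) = -20.77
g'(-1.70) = 48.67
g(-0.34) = 2.98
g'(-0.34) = -2.51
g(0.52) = -0.06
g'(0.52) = -0.05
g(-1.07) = -0.98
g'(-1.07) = 16.57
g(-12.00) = -10477.74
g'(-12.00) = 2626.84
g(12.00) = 10420.50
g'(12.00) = 2616.76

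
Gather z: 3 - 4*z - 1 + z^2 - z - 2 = z^2 - 5*z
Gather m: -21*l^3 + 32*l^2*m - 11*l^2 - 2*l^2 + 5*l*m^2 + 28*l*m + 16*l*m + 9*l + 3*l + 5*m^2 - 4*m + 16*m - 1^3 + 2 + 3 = -21*l^3 - 13*l^2 + 12*l + m^2*(5*l + 5) + m*(32*l^2 + 44*l + 12) + 4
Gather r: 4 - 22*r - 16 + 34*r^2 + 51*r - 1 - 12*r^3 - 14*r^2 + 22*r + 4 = -12*r^3 + 20*r^2 + 51*r - 9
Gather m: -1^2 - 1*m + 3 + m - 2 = 0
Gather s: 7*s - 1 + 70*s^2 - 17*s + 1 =70*s^2 - 10*s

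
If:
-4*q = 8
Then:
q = -2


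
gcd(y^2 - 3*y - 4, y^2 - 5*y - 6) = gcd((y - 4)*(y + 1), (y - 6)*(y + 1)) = y + 1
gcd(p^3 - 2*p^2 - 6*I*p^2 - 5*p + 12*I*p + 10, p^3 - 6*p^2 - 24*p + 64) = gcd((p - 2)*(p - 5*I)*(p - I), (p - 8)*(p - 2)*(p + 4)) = p - 2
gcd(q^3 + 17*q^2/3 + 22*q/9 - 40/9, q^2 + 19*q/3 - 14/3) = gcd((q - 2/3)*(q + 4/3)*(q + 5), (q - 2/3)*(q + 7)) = q - 2/3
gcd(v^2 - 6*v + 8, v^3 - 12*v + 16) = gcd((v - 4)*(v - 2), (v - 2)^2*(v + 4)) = v - 2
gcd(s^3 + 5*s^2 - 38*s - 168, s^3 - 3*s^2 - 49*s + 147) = s + 7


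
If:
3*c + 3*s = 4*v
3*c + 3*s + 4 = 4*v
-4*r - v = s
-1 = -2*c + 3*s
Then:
No Solution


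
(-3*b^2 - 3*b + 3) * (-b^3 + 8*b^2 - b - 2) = 3*b^5 - 21*b^4 - 24*b^3 + 33*b^2 + 3*b - 6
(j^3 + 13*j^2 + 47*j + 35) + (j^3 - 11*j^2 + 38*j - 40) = 2*j^3 + 2*j^2 + 85*j - 5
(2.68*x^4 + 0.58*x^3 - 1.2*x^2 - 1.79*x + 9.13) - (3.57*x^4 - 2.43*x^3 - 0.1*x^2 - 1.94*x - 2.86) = -0.89*x^4 + 3.01*x^3 - 1.1*x^2 + 0.15*x + 11.99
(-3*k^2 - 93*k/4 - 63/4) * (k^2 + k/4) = -3*k^4 - 24*k^3 - 345*k^2/16 - 63*k/16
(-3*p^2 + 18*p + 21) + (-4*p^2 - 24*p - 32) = -7*p^2 - 6*p - 11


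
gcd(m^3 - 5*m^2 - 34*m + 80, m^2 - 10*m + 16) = m^2 - 10*m + 16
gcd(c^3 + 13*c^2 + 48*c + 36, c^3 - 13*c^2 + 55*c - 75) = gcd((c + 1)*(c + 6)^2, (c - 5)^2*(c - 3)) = 1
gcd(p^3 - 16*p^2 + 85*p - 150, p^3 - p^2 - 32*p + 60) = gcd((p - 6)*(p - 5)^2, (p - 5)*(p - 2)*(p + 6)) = p - 5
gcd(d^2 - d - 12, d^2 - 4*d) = d - 4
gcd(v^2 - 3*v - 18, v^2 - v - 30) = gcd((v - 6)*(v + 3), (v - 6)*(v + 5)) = v - 6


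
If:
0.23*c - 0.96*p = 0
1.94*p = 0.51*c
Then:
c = 0.00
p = 0.00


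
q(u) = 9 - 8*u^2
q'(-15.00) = 240.00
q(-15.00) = -1791.00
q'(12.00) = -192.00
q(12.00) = -1143.00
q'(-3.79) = 60.64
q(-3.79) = -105.91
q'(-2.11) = 33.76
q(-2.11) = -26.62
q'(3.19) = -51.04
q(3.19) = -72.41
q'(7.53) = -120.48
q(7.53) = -444.61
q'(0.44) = -7.04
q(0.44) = 7.45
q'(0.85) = -13.60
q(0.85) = 3.22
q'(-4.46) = 71.36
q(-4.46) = -150.13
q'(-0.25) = 4.00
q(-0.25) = 8.50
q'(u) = -16*u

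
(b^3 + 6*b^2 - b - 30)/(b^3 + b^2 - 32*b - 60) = (b^2 + b - 6)/(b^2 - 4*b - 12)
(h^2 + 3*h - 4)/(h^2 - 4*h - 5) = (-h^2 - 3*h + 4)/(-h^2 + 4*h + 5)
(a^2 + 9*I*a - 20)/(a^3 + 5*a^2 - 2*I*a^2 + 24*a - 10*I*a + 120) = (a + 5*I)/(a^2 + a*(5 - 6*I) - 30*I)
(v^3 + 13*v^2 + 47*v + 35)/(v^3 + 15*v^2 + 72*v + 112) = (v^2 + 6*v + 5)/(v^2 + 8*v + 16)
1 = 1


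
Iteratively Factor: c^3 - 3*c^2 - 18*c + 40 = (c + 4)*(c^2 - 7*c + 10) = (c - 5)*(c + 4)*(c - 2)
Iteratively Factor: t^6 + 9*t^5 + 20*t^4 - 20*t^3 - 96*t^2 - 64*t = (t - 2)*(t^5 + 11*t^4 + 42*t^3 + 64*t^2 + 32*t) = (t - 2)*(t + 2)*(t^4 + 9*t^3 + 24*t^2 + 16*t) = t*(t - 2)*(t + 2)*(t^3 + 9*t^2 + 24*t + 16) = t*(t - 2)*(t + 2)*(t + 4)*(t^2 + 5*t + 4) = t*(t - 2)*(t + 1)*(t + 2)*(t + 4)*(t + 4)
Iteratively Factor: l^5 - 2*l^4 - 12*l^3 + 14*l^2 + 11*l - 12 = (l - 4)*(l^4 + 2*l^3 - 4*l^2 - 2*l + 3) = (l - 4)*(l + 3)*(l^3 - l^2 - l + 1) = (l - 4)*(l + 1)*(l + 3)*(l^2 - 2*l + 1) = (l - 4)*(l - 1)*(l + 1)*(l + 3)*(l - 1)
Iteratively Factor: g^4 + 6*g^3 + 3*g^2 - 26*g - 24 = (g + 3)*(g^3 + 3*g^2 - 6*g - 8) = (g + 3)*(g + 4)*(g^2 - g - 2) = (g - 2)*(g + 3)*(g + 4)*(g + 1)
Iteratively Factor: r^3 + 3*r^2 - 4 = (r - 1)*(r^2 + 4*r + 4) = (r - 1)*(r + 2)*(r + 2)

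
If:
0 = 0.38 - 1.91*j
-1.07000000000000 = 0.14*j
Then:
No Solution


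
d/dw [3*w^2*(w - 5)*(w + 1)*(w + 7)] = 3*w*(5*w^3 + 12*w^2 - 99*w - 70)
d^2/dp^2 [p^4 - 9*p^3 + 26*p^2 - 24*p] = 12*p^2 - 54*p + 52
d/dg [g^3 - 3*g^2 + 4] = 3*g*(g - 2)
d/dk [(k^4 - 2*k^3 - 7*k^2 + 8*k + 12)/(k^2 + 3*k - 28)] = (2*k^5 + 7*k^4 - 124*k^3 + 139*k^2 + 368*k - 260)/(k^4 + 6*k^3 - 47*k^2 - 168*k + 784)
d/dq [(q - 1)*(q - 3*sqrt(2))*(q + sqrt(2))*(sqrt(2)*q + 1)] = 4*sqrt(2)*q^3 - 9*q^2 - 3*sqrt(2)*q^2 - 16*sqrt(2)*q + 6*q - 6 + 8*sqrt(2)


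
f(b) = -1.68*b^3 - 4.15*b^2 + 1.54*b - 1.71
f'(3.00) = -68.72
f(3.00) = -79.80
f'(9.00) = -481.40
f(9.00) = -1548.72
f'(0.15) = 0.18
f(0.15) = -1.58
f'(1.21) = -15.88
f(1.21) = -8.90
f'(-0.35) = 3.83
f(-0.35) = -2.69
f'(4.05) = -114.74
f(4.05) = -175.15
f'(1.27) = -17.13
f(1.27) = -9.89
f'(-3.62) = -34.46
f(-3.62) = 18.03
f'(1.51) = -22.48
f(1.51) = -14.63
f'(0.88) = -9.67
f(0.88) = -4.71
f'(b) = -5.04*b^2 - 8.3*b + 1.54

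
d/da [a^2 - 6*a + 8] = 2*a - 6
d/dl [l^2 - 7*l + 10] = 2*l - 7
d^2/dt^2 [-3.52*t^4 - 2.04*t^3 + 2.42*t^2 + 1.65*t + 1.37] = -42.24*t^2 - 12.24*t + 4.84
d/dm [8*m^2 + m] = 16*m + 1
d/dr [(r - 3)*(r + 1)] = 2*r - 2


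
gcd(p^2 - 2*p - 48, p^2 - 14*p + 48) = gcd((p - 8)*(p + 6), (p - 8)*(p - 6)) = p - 8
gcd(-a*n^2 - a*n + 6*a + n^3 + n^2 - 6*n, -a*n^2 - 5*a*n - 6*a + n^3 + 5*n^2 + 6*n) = a*n + 3*a - n^2 - 3*n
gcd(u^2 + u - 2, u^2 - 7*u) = 1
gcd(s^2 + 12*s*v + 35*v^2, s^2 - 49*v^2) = s + 7*v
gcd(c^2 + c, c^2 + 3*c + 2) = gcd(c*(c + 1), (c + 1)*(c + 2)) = c + 1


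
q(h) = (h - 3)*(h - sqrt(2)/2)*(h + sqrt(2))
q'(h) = (h - 3)*(h - sqrt(2)/2) + (h - 3)*(h + sqrt(2)) + (h - sqrt(2)/2)*(h + sqrt(2)) = 3*h^2 - 6*h + sqrt(2)*h - 3*sqrt(2)/2 - 1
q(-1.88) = -5.88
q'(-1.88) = 16.10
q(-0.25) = 3.62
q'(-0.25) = -1.79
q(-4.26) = -102.62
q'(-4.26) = 70.86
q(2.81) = -1.69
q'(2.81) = 7.68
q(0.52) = 0.90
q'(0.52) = -4.69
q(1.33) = -2.85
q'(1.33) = -3.91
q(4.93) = 51.71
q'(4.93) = 47.19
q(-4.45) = -116.64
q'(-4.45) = 76.69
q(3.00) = 0.00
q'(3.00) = 10.12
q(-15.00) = -3841.08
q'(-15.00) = 740.67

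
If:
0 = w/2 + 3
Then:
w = -6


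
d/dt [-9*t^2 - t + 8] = -18*t - 1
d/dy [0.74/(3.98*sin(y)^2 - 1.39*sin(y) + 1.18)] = (1.0286 - 5.8904*sin(y))*cos(y)/(3.98*sin(y)^2 - 1.39*sin(y) + 1.18)^2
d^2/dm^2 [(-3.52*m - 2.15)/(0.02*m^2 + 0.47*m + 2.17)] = (-(0.04*m + 0.47)*(0.08*m + 0.94)*(3.52*m + 2.15) + (0.4224*m + 3.3948)*(0.02*m^2 + 0.47*m + 2.17))/(0.02*m^2 + 0.47*m + 2.17)^3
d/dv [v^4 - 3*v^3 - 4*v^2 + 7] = v*(4*v^2 - 9*v - 8)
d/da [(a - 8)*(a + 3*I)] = 2*a - 8 + 3*I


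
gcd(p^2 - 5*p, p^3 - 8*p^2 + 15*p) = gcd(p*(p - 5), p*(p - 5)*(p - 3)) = p^2 - 5*p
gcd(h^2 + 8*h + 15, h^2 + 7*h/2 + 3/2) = h + 3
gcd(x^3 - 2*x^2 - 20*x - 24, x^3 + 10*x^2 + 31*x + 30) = x + 2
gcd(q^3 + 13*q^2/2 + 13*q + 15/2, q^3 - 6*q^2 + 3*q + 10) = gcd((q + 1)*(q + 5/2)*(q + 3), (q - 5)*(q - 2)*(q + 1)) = q + 1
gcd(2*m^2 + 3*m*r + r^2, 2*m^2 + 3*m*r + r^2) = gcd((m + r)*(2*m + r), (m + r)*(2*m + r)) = 2*m^2 + 3*m*r + r^2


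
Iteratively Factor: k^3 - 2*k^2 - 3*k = (k + 1)*(k^2 - 3*k) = k*(k + 1)*(k - 3)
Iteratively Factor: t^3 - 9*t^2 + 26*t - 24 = (t - 3)*(t^2 - 6*t + 8) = (t - 3)*(t - 2)*(t - 4)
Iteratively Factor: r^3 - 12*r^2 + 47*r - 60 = (r - 3)*(r^2 - 9*r + 20) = (r - 4)*(r - 3)*(r - 5)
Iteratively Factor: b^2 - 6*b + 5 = (b - 1)*(b - 5)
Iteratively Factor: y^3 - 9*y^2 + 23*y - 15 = (y - 5)*(y^2 - 4*y + 3) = (y - 5)*(y - 1)*(y - 3)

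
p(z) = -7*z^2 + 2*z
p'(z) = 2 - 14*z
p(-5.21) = -200.43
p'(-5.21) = 74.94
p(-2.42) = -45.83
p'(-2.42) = 35.88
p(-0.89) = -7.32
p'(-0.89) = 14.46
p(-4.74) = -166.75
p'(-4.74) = 68.36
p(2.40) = -35.52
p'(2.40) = -31.60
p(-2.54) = -50.24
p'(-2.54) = 37.56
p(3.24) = -67.00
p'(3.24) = -43.36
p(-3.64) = -100.03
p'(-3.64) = 52.96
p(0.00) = 0.00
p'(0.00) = 2.00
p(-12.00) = -1032.00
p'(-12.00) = 170.00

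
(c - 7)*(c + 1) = c^2 - 6*c - 7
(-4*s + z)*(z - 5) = -4*s*z + 20*s + z^2 - 5*z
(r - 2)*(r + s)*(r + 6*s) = r^3 + 7*r^2*s - 2*r^2 + 6*r*s^2 - 14*r*s - 12*s^2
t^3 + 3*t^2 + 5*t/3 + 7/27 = (t + 1/3)^2*(t + 7/3)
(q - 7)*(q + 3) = q^2 - 4*q - 21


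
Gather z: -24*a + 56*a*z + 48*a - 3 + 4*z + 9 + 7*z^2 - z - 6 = 24*a + 7*z^2 + z*(56*a + 3)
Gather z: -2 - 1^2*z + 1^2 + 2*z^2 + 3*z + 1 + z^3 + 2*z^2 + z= z^3 + 4*z^2 + 3*z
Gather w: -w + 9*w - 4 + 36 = 8*w + 32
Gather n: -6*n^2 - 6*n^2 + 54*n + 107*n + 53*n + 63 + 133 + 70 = -12*n^2 + 214*n + 266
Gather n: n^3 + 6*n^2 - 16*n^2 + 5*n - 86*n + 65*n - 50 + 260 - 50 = n^3 - 10*n^2 - 16*n + 160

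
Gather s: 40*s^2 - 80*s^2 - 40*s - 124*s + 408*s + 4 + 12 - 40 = -40*s^2 + 244*s - 24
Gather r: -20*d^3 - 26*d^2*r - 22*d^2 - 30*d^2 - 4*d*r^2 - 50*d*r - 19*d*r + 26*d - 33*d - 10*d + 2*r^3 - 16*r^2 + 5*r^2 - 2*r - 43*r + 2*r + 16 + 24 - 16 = -20*d^3 - 52*d^2 - 17*d + 2*r^3 + r^2*(-4*d - 11) + r*(-26*d^2 - 69*d - 43) + 24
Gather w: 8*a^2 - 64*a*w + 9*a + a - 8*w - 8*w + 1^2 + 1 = 8*a^2 + 10*a + w*(-64*a - 16) + 2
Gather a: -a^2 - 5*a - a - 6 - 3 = -a^2 - 6*a - 9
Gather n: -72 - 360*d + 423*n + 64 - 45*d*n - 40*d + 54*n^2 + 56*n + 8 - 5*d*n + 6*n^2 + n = -400*d + 60*n^2 + n*(480 - 50*d)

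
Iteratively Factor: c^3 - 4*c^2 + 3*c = (c)*(c^2 - 4*c + 3) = c*(c - 3)*(c - 1)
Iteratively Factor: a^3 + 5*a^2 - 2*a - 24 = (a + 4)*(a^2 + a - 6) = (a + 3)*(a + 4)*(a - 2)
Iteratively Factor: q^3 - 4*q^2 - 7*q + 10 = (q - 5)*(q^2 + q - 2) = (q - 5)*(q + 2)*(q - 1)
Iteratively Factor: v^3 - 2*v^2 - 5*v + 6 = (v - 1)*(v^2 - v - 6) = (v - 3)*(v - 1)*(v + 2)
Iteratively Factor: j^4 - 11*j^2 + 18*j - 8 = (j - 2)*(j^3 + 2*j^2 - 7*j + 4) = (j - 2)*(j - 1)*(j^2 + 3*j - 4) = (j - 2)*(j - 1)*(j + 4)*(j - 1)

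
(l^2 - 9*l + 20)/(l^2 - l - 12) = (l - 5)/(l + 3)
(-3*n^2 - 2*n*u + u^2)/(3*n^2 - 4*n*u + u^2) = (n + u)/(-n + u)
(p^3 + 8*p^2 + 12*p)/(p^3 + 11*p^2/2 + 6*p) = 2*(p^2 + 8*p + 12)/(2*p^2 + 11*p + 12)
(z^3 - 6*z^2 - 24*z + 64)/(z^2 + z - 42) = (z^3 - 6*z^2 - 24*z + 64)/(z^2 + z - 42)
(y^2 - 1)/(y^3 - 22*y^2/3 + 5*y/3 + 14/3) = 3*(y + 1)/(3*y^2 - 19*y - 14)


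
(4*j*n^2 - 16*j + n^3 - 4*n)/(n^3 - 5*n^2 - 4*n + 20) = (4*j + n)/(n - 5)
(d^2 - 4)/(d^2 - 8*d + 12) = (d + 2)/(d - 6)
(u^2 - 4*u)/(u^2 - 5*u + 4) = u/(u - 1)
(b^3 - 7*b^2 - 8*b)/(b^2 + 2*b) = (b^2 - 7*b - 8)/(b + 2)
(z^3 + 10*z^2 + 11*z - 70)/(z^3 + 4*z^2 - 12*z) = (z^2 + 12*z + 35)/(z*(z + 6))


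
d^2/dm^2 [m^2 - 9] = 2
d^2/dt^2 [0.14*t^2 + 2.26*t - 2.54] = 0.280000000000000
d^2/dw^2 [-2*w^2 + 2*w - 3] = -4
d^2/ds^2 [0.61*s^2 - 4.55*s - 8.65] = 1.22000000000000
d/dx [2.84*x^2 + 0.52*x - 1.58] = 5.68*x + 0.52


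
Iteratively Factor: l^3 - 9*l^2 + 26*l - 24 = (l - 4)*(l^2 - 5*l + 6) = (l - 4)*(l - 3)*(l - 2)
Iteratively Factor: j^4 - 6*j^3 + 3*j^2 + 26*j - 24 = (j - 4)*(j^3 - 2*j^2 - 5*j + 6) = (j - 4)*(j - 1)*(j^2 - j - 6) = (j - 4)*(j - 1)*(j + 2)*(j - 3)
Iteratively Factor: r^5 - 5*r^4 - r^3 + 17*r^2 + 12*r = (r - 4)*(r^4 - r^3 - 5*r^2 - 3*r) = (r - 4)*(r + 1)*(r^3 - 2*r^2 - 3*r) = (r - 4)*(r - 3)*(r + 1)*(r^2 + r) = r*(r - 4)*(r - 3)*(r + 1)*(r + 1)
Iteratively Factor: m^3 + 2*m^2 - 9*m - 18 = (m - 3)*(m^2 + 5*m + 6) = (m - 3)*(m + 2)*(m + 3)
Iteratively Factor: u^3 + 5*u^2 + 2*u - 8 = (u + 2)*(u^2 + 3*u - 4) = (u + 2)*(u + 4)*(u - 1)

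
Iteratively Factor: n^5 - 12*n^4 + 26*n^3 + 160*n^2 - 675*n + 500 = (n + 4)*(n^4 - 16*n^3 + 90*n^2 - 200*n + 125) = (n - 5)*(n + 4)*(n^3 - 11*n^2 + 35*n - 25) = (n - 5)^2*(n + 4)*(n^2 - 6*n + 5) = (n - 5)^2*(n - 1)*(n + 4)*(n - 5)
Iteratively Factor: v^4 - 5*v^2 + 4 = (v + 1)*(v^3 - v^2 - 4*v + 4) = (v - 2)*(v + 1)*(v^2 + v - 2) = (v - 2)*(v - 1)*(v + 1)*(v + 2)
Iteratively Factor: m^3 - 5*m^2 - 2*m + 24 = (m - 3)*(m^2 - 2*m - 8) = (m - 3)*(m + 2)*(m - 4)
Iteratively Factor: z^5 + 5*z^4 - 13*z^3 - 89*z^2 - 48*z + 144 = (z - 1)*(z^4 + 6*z^3 - 7*z^2 - 96*z - 144) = (z - 1)*(z + 3)*(z^3 + 3*z^2 - 16*z - 48) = (z - 4)*(z - 1)*(z + 3)*(z^2 + 7*z + 12) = (z - 4)*(z - 1)*(z + 3)^2*(z + 4)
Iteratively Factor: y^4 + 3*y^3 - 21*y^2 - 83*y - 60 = (y + 4)*(y^3 - y^2 - 17*y - 15) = (y + 3)*(y + 4)*(y^2 - 4*y - 5) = (y - 5)*(y + 3)*(y + 4)*(y + 1)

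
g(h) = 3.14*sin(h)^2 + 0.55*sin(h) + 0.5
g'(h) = 6.28*sin(h)*cos(h) + 0.55*cos(h) = (6.28*sin(h) + 0.55)*cos(h)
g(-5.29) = 3.16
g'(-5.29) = 3.17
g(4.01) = 1.91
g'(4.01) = 2.74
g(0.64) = 1.95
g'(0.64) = 3.45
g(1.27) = 3.89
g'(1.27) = 1.94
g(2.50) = 1.95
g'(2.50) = -3.45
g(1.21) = 3.76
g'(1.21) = 2.27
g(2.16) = 3.13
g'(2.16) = -3.21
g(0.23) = 0.79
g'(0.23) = 1.93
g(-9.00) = 0.81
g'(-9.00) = 1.86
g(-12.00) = 1.70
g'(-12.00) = 3.31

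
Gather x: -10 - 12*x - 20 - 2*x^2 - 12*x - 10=-2*x^2 - 24*x - 40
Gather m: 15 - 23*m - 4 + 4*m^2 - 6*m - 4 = 4*m^2 - 29*m + 7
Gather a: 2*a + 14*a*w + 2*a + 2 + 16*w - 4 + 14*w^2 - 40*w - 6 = a*(14*w + 4) + 14*w^2 - 24*w - 8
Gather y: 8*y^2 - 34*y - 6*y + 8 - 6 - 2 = 8*y^2 - 40*y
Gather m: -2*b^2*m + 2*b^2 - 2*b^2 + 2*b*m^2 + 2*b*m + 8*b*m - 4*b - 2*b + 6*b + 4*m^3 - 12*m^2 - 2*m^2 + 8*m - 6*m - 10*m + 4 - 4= 4*m^3 + m^2*(2*b - 14) + m*(-2*b^2 + 10*b - 8)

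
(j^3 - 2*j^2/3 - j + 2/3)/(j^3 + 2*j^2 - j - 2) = (j - 2/3)/(j + 2)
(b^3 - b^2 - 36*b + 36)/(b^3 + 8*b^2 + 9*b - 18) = (b - 6)/(b + 3)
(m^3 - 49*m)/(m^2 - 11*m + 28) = m*(m + 7)/(m - 4)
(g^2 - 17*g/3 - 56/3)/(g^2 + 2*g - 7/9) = 3*(g - 8)/(3*g - 1)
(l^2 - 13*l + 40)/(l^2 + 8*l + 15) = (l^2 - 13*l + 40)/(l^2 + 8*l + 15)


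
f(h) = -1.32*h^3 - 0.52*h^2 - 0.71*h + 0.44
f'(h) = -3.96*h^2 - 1.04*h - 0.71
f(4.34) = -120.34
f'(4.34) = -79.81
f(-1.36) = 3.76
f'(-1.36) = -6.62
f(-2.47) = 18.91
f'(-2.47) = -22.30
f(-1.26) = 3.15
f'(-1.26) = -5.69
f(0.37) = 0.04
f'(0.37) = -1.64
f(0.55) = -0.33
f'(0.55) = -2.48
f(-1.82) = 7.97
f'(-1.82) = -11.93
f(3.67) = -74.42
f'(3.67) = -57.86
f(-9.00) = 926.99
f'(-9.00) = -312.11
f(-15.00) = 4349.09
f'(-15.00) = -876.11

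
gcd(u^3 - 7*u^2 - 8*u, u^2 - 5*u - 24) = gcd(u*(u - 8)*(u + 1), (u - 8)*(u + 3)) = u - 8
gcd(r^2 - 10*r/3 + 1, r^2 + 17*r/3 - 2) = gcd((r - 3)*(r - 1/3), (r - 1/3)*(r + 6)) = r - 1/3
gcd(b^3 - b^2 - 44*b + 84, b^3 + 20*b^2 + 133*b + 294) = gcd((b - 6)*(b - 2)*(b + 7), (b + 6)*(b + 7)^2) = b + 7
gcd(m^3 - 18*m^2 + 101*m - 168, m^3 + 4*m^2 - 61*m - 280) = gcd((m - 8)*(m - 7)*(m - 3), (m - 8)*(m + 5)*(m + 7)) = m - 8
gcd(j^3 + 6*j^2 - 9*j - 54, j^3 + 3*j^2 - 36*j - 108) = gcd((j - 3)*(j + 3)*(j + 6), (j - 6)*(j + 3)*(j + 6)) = j^2 + 9*j + 18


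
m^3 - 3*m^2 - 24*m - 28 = (m - 7)*(m + 2)^2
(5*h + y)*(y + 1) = 5*h*y + 5*h + y^2 + y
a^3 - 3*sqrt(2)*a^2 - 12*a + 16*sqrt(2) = (a - 4*sqrt(2))*(a - sqrt(2))*(a + 2*sqrt(2))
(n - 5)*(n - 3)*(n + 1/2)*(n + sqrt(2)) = n^4 - 15*n^3/2 + sqrt(2)*n^3 - 15*sqrt(2)*n^2/2 + 11*n^2 + 15*n/2 + 11*sqrt(2)*n + 15*sqrt(2)/2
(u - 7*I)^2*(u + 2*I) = u^3 - 12*I*u^2 - 21*u - 98*I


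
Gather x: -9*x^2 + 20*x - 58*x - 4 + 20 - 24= -9*x^2 - 38*x - 8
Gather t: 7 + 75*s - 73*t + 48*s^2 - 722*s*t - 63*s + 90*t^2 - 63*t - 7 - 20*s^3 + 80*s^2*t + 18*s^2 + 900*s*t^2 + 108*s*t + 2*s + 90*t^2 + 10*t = -20*s^3 + 66*s^2 + 14*s + t^2*(900*s + 180) + t*(80*s^2 - 614*s - 126)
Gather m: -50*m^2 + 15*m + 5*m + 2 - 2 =-50*m^2 + 20*m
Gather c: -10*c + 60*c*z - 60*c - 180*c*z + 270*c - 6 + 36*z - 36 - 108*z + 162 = c*(200 - 120*z) - 72*z + 120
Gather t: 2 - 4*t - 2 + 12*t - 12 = 8*t - 12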